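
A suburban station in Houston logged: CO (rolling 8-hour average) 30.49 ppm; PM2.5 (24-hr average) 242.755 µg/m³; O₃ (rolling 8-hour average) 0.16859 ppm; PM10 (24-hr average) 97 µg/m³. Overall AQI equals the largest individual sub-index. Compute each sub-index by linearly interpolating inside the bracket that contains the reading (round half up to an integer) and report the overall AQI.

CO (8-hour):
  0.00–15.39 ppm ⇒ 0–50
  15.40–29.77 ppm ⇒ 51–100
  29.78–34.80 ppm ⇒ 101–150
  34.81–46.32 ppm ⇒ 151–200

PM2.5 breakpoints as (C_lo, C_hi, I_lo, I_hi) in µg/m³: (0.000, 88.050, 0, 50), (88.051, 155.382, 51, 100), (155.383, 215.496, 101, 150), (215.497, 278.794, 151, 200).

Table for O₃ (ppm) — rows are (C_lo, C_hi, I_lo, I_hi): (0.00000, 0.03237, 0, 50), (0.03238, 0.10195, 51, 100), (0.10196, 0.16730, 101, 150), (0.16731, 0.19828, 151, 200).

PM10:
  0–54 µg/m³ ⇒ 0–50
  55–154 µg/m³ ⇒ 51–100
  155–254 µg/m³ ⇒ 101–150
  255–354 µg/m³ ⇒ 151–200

172

CO: row 29.78–34.80 (AQI 101–150). (150−101)·(30.49−29.78)/(34.80−29.78) + 101 = 49·0.71/5.02 + 101 ≈ 107.93 → 108.
PM2.5 242.755: bracket 215.497–278.794 → index 151–200; slope 49/63.297, offset 27.258.
AQI = 151 + 49/63.297·27.258 ≈ 172.10 ⇒ 172.
O₃ 0.16859: bracket 0.16731–0.19828 → index 151–200; slope 49/0.03097, offset 0.00128.
AQI = 151 + 49/0.03097·0.00128 ≈ 153.03 ⇒ 153.
PM10: 97 ∈ [55, 154] ↔ index [51, 100].
51 + (97−55)·(100−51)/(154−55) = 51 + 42·49/99 ≈ 71.79, so AQI = 72.
Sub-indices: CO→108, PM2.5→172, O₃→153, PM10→72. Overall AQI = max = 172; dominant pollutant is PM2.5.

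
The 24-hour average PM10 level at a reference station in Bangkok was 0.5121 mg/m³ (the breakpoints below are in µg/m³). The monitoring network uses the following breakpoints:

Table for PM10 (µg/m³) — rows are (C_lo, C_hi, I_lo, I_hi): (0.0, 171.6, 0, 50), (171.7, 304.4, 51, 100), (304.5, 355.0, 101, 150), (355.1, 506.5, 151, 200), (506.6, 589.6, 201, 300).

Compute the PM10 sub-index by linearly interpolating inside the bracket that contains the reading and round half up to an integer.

208

Convert: 0.5121 mg/m³ = 512.1 µg/m³.
PM10: row 506.6–589.6 (AQI 201–300). (300−201)·(512.1−506.6)/(589.6−506.6) + 201 = 99·5.5/83.0 + 201 ≈ 207.56 → 208.
AQI 208 falls in the Very Unhealthy category.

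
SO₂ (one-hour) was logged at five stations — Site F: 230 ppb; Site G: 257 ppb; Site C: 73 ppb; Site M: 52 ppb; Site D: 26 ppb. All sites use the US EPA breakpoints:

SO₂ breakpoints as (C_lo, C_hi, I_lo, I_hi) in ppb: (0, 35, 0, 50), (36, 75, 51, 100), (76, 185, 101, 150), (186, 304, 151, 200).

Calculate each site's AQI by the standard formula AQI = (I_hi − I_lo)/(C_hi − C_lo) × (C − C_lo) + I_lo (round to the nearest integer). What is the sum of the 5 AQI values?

Site F: row 186–304 (AQI 151–200). (200−151)·(230−186)/(304−186) + 151 = 49·44/118 + 151 ≈ 169.27 → 169.
Site G 257: bracket 186–304 → index 151–200; slope 49/118, offset 71.
AQI = 151 + 49/118·71 ≈ 180.48 ⇒ 180.
Site C 73: bracket 36–75 → index 51–100; slope 49/39, offset 37.
AQI = 51 + 49/39·37 ≈ 97.49 ⇒ 97.
Site M: 52 ∈ [36, 75] ↔ index [51, 100].
51 + (52−36)·(100−51)/(75−36) = 51 + 16·49/39 ≈ 71.10, so AQI = 71.
Site D 26: bracket 0–35 → index 0–50; slope 50/35, offset 26.
AQI = 0 + 50/35·26 ≈ 37.14 ⇒ 37.
AQIs: Site F=169, Site G=180, Site C=97, Site M=71, Site D=37. Sum = 169 + 180 + 97 + 71 + 37 = 554.

554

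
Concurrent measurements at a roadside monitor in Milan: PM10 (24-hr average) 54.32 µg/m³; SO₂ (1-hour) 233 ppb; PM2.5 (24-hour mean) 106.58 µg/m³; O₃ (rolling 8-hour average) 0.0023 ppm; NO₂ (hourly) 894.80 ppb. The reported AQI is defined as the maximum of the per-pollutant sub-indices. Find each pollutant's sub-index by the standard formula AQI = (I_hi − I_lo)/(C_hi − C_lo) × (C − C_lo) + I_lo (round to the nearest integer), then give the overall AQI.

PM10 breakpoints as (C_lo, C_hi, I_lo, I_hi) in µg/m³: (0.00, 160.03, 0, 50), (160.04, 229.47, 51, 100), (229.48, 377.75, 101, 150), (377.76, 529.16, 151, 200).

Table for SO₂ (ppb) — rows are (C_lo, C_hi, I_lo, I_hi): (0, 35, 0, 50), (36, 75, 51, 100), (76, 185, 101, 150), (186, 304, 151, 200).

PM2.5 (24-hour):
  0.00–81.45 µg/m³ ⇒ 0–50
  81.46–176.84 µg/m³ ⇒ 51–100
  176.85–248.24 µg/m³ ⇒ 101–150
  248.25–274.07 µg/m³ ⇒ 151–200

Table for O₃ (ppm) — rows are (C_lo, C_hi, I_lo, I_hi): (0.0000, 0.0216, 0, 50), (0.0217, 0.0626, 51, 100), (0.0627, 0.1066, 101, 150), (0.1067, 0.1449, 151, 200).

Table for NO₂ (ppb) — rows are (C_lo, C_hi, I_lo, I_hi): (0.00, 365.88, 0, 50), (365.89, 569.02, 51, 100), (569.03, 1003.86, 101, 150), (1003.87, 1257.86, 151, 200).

PM10 54.32: bracket 0.00–160.03 → index 0–50; slope 50/160.03, offset 54.32.
AQI = 0 + 50/160.03·54.32 ≈ 16.97 ⇒ 17.
SO₂: 233 ∈ [186, 304] ↔ index [151, 200].
151 + (233−186)·(200−151)/(304−186) = 151 + 47·49/118 ≈ 170.52, so AQI = 171.
PM2.5: 106.58 lies in 81.46–176.84, so I_lo=51, I_hi=100, C_lo=81.46, C_hi=176.84.
(100−51)/(176.84−81.46) × (106.58−81.46) + 51 = 49/95.38 × 25.12 + 51 ≈ 63.91 → 64.
O₃: 0.0023 ∈ [0.0000, 0.0216] ↔ index [0, 50].
0 + (0.0023−0.0000)·(50−0)/(0.0216−0.0000) = 0 + 0.0023·50/0.0216 ≈ 5.32, so AQI = 5.
NO₂: 894.80 ∈ [569.03, 1003.86] ↔ index [101, 150].
101 + (894.80−569.03)·(150−101)/(1003.86−569.03) = 101 + 325.77·49/434.83 ≈ 137.71, so AQI = 138.
Sub-indices: PM10→17, SO₂→171, PM2.5→64, O₃→5, NO₂→138. Overall AQI = max = 171; dominant pollutant is SO₂.

171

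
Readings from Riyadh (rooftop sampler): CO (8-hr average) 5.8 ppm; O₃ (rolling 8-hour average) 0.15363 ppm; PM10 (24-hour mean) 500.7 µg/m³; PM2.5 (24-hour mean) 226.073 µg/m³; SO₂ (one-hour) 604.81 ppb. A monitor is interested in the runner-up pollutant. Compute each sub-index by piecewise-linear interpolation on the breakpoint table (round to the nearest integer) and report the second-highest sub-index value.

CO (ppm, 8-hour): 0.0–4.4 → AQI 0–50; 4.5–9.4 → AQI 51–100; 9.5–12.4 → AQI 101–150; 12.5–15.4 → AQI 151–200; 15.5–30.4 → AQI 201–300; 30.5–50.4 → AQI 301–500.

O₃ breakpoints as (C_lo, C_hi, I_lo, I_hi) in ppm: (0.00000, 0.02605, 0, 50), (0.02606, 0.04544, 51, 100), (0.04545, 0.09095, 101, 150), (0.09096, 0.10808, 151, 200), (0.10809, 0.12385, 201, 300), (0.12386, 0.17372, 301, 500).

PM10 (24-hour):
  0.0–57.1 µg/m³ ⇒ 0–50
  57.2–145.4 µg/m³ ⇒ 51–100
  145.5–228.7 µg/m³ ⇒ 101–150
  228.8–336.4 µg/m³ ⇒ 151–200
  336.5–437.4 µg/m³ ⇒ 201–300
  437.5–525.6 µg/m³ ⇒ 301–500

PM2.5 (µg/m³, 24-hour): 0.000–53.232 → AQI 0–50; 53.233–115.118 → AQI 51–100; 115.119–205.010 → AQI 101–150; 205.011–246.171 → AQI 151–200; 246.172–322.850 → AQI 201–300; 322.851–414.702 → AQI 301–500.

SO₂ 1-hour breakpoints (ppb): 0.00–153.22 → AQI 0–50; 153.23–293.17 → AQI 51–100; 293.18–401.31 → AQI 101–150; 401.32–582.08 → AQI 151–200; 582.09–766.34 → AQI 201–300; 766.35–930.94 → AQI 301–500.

420

CO: 5.8 ∈ [4.5, 9.4] ↔ index [51, 100].
51 + (5.8−4.5)·(100−51)/(9.4−4.5) = 51 + 1.3·49/4.9 ≈ 64.00, so AQI = 64.
O₃: row 0.12386–0.17372 (AQI 301–500). (500−301)·(0.15363−0.12386)/(0.17372−0.12386) + 301 = 199·0.02977/0.04986 + 301 ≈ 419.82 → 420.
PM10: row 437.5–525.6 (AQI 301–500). (500−301)·(500.7−437.5)/(525.6−437.5) + 301 = 199·63.2/88.1 + 301 ≈ 443.76 → 444.
PM2.5: 226.073 lies in 205.011–246.171, so I_lo=151, I_hi=200, C_lo=205.011, C_hi=246.171.
(200−151)/(246.171−205.011) × (226.073−205.011) + 151 = 49/41.160 × 21.062 + 151 ≈ 176.07 → 176.
SO₂ 604.81: bracket 582.09–766.34 → index 201–300; slope 99/184.25, offset 22.72.
AQI = 201 + 99/184.25·22.72 ≈ 213.21 ⇒ 213.
Sub-indices: CO→64, O₃→420, PM10→444, PM2.5→176, SO₂→213. Ranked high→low: 444, 420, 213, 176, 64. Second-highest sub-index = 420.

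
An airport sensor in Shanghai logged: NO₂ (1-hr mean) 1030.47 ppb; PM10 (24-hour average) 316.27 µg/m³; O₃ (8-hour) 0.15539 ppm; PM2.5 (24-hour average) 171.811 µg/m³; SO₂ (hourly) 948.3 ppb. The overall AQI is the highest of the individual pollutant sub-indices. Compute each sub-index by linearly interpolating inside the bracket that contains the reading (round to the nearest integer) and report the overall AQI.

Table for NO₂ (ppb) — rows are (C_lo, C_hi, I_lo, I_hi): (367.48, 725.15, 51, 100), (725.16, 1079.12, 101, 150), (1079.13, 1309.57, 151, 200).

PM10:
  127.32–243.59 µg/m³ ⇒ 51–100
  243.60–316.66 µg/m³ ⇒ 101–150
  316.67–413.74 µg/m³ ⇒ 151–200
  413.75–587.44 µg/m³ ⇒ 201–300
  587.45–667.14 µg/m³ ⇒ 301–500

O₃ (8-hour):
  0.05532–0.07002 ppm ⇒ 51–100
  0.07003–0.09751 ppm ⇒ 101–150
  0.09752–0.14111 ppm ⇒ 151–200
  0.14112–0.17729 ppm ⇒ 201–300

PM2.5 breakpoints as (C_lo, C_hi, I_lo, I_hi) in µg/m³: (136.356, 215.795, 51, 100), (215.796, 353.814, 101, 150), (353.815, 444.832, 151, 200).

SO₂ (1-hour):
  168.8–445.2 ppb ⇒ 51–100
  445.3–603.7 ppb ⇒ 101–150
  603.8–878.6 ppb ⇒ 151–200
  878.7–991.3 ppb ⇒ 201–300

NO₂ 1030.47: bracket 725.16–1079.12 → index 101–150; slope 49/353.96, offset 305.31.
AQI = 101 + 49/353.96·305.31 ≈ 143.27 ⇒ 143.
PM10: row 243.60–316.66 (AQI 101–150). (150−101)·(316.27−243.60)/(316.66−243.60) + 101 = 49·72.67/73.06 + 101 ≈ 149.74 → 150.
O₃: row 0.14112–0.17729 (AQI 201–300). (300−201)·(0.15539−0.14112)/(0.17729−0.14112) + 201 = 99·0.01427/0.03617 + 201 ≈ 240.06 → 240.
PM2.5: row 136.356–215.795 (AQI 51–100). (100−51)·(171.811−136.356)/(215.795−136.356) + 51 = 49·35.455/79.439 + 51 ≈ 72.87 → 73.
SO₂: row 878.7–991.3 (AQI 201–300). (300−201)·(948.3−878.7)/(991.3−878.7) + 201 = 99·69.6/112.6 + 201 ≈ 262.19 → 262.
Sub-indices: NO₂→143, PM10→150, O₃→240, PM2.5→73, SO₂→262. Overall AQI = max = 262; dominant pollutant is SO₂.

262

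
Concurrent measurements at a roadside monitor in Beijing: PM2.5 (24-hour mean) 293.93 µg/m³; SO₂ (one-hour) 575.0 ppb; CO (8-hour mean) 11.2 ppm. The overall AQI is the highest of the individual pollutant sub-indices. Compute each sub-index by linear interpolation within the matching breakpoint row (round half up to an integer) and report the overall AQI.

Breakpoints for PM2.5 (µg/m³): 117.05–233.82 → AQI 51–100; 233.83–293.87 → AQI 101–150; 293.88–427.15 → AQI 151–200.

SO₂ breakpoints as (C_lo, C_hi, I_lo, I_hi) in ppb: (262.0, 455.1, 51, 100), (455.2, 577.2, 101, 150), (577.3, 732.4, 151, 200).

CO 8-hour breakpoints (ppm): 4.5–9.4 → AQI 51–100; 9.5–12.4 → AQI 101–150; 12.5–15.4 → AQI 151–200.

PM2.5: row 293.88–427.15 (AQI 151–200). (200−151)·(293.93−293.88)/(427.15−293.88) + 151 = 49·0.05/133.27 + 151 ≈ 151.02 → 151.
SO₂: row 455.2–577.2 (AQI 101–150). (150−101)·(575.0−455.2)/(577.2−455.2) + 101 = 49·119.8/122.0 + 101 ≈ 149.12 → 149.
CO: row 9.5–12.4 (AQI 101–150). (150−101)·(11.2−9.5)/(12.4−9.5) + 101 = 49·1.7/2.9 + 101 ≈ 129.72 → 130.
Sub-indices: PM2.5→151, SO₂→149, CO→130. Overall AQI = max = 151; dominant pollutant is PM2.5.

151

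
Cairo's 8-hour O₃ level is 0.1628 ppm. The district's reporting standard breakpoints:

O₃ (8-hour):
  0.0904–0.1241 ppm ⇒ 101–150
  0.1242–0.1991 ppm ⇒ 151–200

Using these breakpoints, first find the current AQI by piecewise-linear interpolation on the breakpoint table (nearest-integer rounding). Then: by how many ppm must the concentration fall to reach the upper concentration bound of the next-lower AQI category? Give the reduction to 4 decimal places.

0.0387

O₃ 0.1628: bracket 0.1242–0.1991 → index 151–200; slope 49/0.0749, offset 0.0386.
AQI = 151 + 49/0.0749·0.0386 ≈ 176.25 ⇒ 176.
Current AQI 176 is in the Unhealthy range (151–200). The next-lower category tops out at AQI 150, whose upper concentration bound is 0.1241 ppm.
Reduction needed = 0.1628 − 0.1241 = 0.0387 ppm.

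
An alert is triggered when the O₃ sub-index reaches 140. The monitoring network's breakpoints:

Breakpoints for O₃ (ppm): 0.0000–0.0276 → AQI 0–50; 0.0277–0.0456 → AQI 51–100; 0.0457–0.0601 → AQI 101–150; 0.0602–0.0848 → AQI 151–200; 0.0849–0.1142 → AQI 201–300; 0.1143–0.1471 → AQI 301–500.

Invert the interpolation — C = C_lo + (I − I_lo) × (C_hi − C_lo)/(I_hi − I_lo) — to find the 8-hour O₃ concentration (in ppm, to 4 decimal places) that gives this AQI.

0.0572

AQI 140 lies in the 101–150 band, which corresponds to 0.0457–0.0601 ppm.
C = 0.0457 + (140−101)×(0.0601−0.0457)/(150−101) = 0.0457 + 39×0.0144/49 ≈ 0.057161 ppm → 0.0572 ppm to 4 dp.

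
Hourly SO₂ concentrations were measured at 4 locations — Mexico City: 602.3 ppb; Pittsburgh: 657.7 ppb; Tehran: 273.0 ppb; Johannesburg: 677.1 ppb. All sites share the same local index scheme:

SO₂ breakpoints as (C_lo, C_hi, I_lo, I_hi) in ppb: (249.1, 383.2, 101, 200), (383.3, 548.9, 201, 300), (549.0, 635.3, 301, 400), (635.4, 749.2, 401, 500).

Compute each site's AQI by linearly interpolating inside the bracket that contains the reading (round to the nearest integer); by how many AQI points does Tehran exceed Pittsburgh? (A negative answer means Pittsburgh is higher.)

-301

Mexico City 602.3: bracket 549.0–635.3 → index 301–400; slope 99/86.3, offset 53.3.
AQI = 301 + 99/86.3·53.3 ≈ 362.14 ⇒ 362.
Pittsburgh: 657.7 lies in 635.4–749.2, so I_lo=401, I_hi=500, C_lo=635.4, C_hi=749.2.
(500−401)/(749.2−635.4) × (657.7−635.4) + 401 = 99/113.8 × 22.3 + 401 ≈ 420.40 → 420.
Tehran: 273.0 ∈ [249.1, 383.2] ↔ index [101, 200].
101 + (273.0−249.1)·(200−101)/(383.2−249.1) = 101 + 23.9·99/134.1 ≈ 118.64, so AQI = 119.
Johannesburg 677.1: bracket 635.4–749.2 → index 401–500; slope 99/113.8, offset 41.7.
AQI = 401 + 99/113.8·41.7 ≈ 437.28 ⇒ 437.
AQIs: Mexico City=362, Pittsburgh=420, Tehran=119, Johannesburg=437. Tehran (119) − Pittsburgh (420) = -301.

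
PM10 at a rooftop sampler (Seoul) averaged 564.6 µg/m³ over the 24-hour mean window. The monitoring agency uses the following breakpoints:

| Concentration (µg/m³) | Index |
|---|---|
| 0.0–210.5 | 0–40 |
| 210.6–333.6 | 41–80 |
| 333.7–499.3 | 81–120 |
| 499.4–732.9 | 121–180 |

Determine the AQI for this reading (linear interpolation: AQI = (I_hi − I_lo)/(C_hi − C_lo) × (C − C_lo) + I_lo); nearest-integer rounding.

PM10 564.6: bracket 499.4–732.9 → index 121–180; slope 59/233.5, offset 65.2.
AQI = 121 + 59/233.5·65.2 ≈ 137.47 ⇒ 137.

137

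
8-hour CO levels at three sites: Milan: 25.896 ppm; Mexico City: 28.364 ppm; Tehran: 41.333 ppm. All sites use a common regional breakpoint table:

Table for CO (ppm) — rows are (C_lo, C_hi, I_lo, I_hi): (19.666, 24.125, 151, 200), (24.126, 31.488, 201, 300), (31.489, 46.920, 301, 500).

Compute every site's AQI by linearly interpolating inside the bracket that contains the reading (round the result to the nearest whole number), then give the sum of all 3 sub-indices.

911

Milan 25.896: bracket 24.126–31.488 → index 201–300; slope 99/7.362, offset 1.770.
AQI = 201 + 99/7.362·1.770 ≈ 224.80 ⇒ 225.
Mexico City: row 24.126–31.488 (AQI 201–300). (300−201)·(28.364−24.126)/(31.488−24.126) + 201 = 99·4.238/7.362 + 201 ≈ 257.99 → 258.
Tehran: 41.333 lies in 31.489–46.920, so I_lo=301, I_hi=500, C_lo=31.489, C_hi=46.920.
(500−301)/(46.920−31.489) × (41.333−31.489) + 301 = 199/15.431 × 9.844 + 301 ≈ 427.95 → 428.
AQIs: Milan=225, Mexico City=258, Tehran=428. Sum = 225 + 258 + 428 = 911.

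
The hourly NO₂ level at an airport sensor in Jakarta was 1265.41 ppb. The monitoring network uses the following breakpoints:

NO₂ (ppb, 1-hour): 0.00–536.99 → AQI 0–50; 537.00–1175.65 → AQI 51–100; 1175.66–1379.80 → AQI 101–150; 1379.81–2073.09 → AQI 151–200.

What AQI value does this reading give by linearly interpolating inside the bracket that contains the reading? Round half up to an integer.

NO₂: 1265.41 ∈ [1175.66, 1379.80] ↔ index [101, 150].
101 + (1265.41−1175.66)·(150−101)/(1379.80−1175.66) = 101 + 89.75·49/204.14 ≈ 122.54, so AQI = 123.

123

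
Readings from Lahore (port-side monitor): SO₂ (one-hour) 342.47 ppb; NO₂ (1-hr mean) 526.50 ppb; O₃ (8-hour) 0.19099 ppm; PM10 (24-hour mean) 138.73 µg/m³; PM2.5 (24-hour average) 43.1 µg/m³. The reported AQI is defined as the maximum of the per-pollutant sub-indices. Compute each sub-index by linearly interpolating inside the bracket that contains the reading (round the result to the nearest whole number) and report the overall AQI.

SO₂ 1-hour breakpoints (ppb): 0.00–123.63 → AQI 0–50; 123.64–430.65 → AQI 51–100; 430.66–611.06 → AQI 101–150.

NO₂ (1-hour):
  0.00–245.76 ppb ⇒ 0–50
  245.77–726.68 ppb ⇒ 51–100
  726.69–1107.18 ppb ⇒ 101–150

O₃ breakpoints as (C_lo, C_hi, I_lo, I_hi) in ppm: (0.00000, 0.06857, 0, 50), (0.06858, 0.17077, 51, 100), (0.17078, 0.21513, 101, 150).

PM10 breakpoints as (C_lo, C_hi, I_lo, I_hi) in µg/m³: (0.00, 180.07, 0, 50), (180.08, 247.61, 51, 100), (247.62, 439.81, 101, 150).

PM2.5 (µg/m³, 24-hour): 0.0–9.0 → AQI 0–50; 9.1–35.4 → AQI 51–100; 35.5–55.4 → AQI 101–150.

123

SO₂ 342.47: bracket 123.64–430.65 → index 51–100; slope 49/307.01, offset 218.83.
AQI = 51 + 49/307.01·218.83 ≈ 85.93 ⇒ 86.
NO₂: 526.50 lies in 245.77–726.68, so I_lo=51, I_hi=100, C_lo=245.77, C_hi=726.68.
(100−51)/(726.68−245.77) × (526.50−245.77) + 51 = 49/480.91 × 280.73 + 51 ≈ 79.60 → 80.
O₃: 0.19099 ∈ [0.17078, 0.21513] ↔ index [101, 150].
101 + (0.19099−0.17078)·(150−101)/(0.21513−0.17078) = 101 + 0.02021·49/0.04435 ≈ 123.33, so AQI = 123.
PM10: 138.73 ∈ [0.00, 180.07] ↔ index [0, 50].
0 + (138.73−0.00)·(50−0)/(180.07−0.00) = 0 + 138.73·50/180.07 ≈ 38.52, so AQI = 39.
PM2.5: 43.1 lies in 35.5–55.4, so I_lo=101, I_hi=150, C_lo=35.5, C_hi=55.4.
(150−101)/(55.4−35.5) × (43.1−35.5) + 101 = 49/19.9 × 7.6 + 101 ≈ 119.71 → 120.
Sub-indices: SO₂→86, NO₂→80, O₃→123, PM10→39, PM2.5→120. Overall AQI = max = 123; dominant pollutant is O₃.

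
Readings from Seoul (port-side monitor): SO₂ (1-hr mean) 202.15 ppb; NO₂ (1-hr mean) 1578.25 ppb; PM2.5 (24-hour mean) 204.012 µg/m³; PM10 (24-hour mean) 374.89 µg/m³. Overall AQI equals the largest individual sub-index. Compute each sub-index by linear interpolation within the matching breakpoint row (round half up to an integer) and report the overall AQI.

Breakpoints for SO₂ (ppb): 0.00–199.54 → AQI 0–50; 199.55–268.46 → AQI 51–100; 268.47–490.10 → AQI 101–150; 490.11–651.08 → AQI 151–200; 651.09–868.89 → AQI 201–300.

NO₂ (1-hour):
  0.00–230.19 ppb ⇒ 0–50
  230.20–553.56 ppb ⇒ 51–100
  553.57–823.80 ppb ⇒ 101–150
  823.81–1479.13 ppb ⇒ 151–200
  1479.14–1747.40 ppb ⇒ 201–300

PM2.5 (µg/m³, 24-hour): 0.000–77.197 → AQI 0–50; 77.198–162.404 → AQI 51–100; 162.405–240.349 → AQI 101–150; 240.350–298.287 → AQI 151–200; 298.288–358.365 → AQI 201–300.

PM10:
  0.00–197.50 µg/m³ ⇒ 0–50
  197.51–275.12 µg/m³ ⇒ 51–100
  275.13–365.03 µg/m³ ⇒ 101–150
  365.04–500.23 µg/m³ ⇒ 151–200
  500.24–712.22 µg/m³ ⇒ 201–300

SO₂: 202.15 ∈ [199.55, 268.46] ↔ index [51, 100].
51 + (202.15−199.55)·(100−51)/(268.46−199.55) = 51 + 2.60·49/68.91 ≈ 52.85, so AQI = 53.
NO₂: row 1479.14–1747.40 (AQI 201–300). (300−201)·(1578.25−1479.14)/(1747.40−1479.14) + 201 = 99·99.11/268.26 + 201 ≈ 237.58 → 238.
PM2.5: row 162.405–240.349 (AQI 101–150). (150−101)·(204.012−162.405)/(240.349−162.405) + 101 = 49·41.607/77.944 + 101 ≈ 127.16 → 127.
PM10: row 365.04–500.23 (AQI 151–200). (200−151)·(374.89−365.04)/(500.23−365.04) + 151 = 49·9.85/135.19 + 151 ≈ 154.57 → 155.
Sub-indices: SO₂→53, NO₂→238, PM2.5→127, PM10→155. Overall AQI = max = 238; dominant pollutant is NO₂.

238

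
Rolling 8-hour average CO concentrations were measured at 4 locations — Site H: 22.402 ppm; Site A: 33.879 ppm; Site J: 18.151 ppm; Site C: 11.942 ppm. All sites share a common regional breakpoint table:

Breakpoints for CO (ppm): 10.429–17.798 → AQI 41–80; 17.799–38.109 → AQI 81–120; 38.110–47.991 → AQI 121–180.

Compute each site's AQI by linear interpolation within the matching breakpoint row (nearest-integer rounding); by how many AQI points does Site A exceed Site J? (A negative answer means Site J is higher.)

Site H: 22.402 lies in 17.799–38.109, so I_lo=81, I_hi=120, C_lo=17.799, C_hi=38.109.
(120−81)/(38.109−17.799) × (22.402−17.799) + 81 = 39/20.310 × 4.603 + 81 ≈ 89.84 → 90.
Site A: row 17.799–38.109 (AQI 81–120). (120−81)·(33.879−17.799)/(38.109−17.799) + 81 = 39·16.080/20.310 + 81 ≈ 111.88 → 112.
Site J 18.151: bracket 17.799–38.109 → index 81–120; slope 39/20.310, offset 0.352.
AQI = 81 + 39/20.310·0.352 ≈ 81.68 ⇒ 82.
Site C: 11.942 lies in 10.429–17.798, so I_lo=41, I_hi=80, C_lo=10.429, C_hi=17.798.
(80−41)/(17.798−10.429) × (11.942−10.429) + 41 = 39/7.369 × 1.513 + 41 ≈ 49.01 → 49.
AQIs: Site H=90, Site A=112, Site J=82, Site C=49. Site A (112) − Site J (82) = 30.

30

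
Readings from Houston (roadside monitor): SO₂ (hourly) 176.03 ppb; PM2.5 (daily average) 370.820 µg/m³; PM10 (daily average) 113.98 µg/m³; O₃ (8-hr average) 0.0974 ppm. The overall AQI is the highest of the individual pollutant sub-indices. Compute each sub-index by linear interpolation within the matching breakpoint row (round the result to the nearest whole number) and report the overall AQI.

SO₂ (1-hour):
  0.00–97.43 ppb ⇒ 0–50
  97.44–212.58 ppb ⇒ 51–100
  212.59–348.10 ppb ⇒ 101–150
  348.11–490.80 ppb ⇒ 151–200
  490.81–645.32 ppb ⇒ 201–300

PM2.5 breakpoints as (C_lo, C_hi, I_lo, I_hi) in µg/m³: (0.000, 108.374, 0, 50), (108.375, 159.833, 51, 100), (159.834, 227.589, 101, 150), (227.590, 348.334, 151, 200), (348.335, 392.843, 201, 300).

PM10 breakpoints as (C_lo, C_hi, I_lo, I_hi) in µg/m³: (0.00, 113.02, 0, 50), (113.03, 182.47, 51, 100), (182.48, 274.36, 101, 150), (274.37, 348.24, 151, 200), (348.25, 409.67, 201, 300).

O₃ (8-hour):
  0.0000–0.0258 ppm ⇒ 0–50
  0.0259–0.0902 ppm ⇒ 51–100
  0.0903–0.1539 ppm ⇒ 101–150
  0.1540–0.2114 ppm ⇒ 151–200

SO₂: 176.03 ∈ [97.44, 212.58] ↔ index [51, 100].
51 + (176.03−97.44)·(100−51)/(212.58−97.44) = 51 + 78.59·49/115.14 ≈ 84.45, so AQI = 84.
PM2.5: 370.820 lies in 348.335–392.843, so I_lo=201, I_hi=300, C_lo=348.335, C_hi=392.843.
(300−201)/(392.843−348.335) × (370.820−348.335) + 201 = 99/44.508 × 22.485 + 201 ≈ 251.01 → 251.
PM10: 113.98 lies in 113.03–182.47, so I_lo=51, I_hi=100, C_lo=113.03, C_hi=182.47.
(100−51)/(182.47−113.03) × (113.98−113.03) + 51 = 49/69.44 × 0.95 + 51 ≈ 51.67 → 52.
O₃: 0.0974 ∈ [0.0903, 0.1539] ↔ index [101, 150].
101 + (0.0974−0.0903)·(150−101)/(0.1539−0.0903) = 101 + 0.0071·49/0.0636 ≈ 106.47, so AQI = 106.
Sub-indices: SO₂→84, PM2.5→251, PM10→52, O₃→106. Overall AQI = max = 251; dominant pollutant is PM2.5.

251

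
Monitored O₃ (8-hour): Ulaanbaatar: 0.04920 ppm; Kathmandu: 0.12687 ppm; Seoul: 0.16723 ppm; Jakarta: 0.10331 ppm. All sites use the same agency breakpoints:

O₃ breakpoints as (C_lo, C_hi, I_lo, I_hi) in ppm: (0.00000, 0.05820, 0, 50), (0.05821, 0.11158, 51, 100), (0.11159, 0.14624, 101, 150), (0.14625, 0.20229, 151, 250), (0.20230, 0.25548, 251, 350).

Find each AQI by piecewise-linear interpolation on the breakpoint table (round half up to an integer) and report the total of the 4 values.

445

Ulaanbaatar 0.04920: bracket 0.00000–0.05820 → index 0–50; slope 50/0.05820, offset 0.04920.
AQI = 0 + 50/0.05820·0.04920 ≈ 42.27 ⇒ 42.
Kathmandu 0.12687: bracket 0.11159–0.14624 → index 101–150; slope 49/0.03465, offset 0.01528.
AQI = 101 + 49/0.03465·0.01528 ≈ 122.61 ⇒ 123.
Seoul: row 0.14625–0.20229 (AQI 151–250). (250−151)·(0.16723−0.14625)/(0.20229−0.14625) + 151 = 99·0.02098/0.05604 + 151 ≈ 188.06 → 188.
Jakarta: 0.10331 ∈ [0.05821, 0.11158] ↔ index [51, 100].
51 + (0.10331−0.05821)·(100−51)/(0.11158−0.05821) = 51 + 0.04510·49/0.05337 ≈ 92.41, so AQI = 92.
AQIs: Ulaanbaatar=42, Kathmandu=123, Seoul=188, Jakarta=92. Sum = 42 + 123 + 188 + 92 = 445.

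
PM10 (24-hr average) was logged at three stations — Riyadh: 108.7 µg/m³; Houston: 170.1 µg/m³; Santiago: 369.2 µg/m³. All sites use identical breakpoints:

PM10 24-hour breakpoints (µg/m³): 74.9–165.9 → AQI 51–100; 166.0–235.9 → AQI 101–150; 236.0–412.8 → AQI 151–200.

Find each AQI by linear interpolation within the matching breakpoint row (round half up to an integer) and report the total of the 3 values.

361

Riyadh: 108.7 lies in 74.9–165.9, so I_lo=51, I_hi=100, C_lo=74.9, C_hi=165.9.
(100−51)/(165.9−74.9) × (108.7−74.9) + 51 = 49/91.0 × 33.8 + 51 ≈ 69.20 → 69.
Houston: 170.1 ∈ [166.0, 235.9] ↔ index [101, 150].
101 + (170.1−166.0)·(150−101)/(235.9−166.0) = 101 + 4.1·49/69.9 ≈ 103.87, so AQI = 104.
Santiago: 369.2 ∈ [236.0, 412.8] ↔ index [151, 200].
151 + (369.2−236.0)·(200−151)/(412.8−236.0) = 151 + 133.2·49/176.8 ≈ 187.92, so AQI = 188.
AQIs: Riyadh=69, Houston=104, Santiago=188. Sum = 69 + 104 + 188 = 361.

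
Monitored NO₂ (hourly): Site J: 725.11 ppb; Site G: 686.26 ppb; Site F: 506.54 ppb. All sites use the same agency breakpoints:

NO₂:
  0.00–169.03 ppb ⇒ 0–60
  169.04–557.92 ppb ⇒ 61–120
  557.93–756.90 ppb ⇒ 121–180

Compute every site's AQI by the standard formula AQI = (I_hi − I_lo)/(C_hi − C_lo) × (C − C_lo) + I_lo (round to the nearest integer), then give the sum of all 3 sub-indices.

442

Site J: 725.11 lies in 557.93–756.90, so I_lo=121, I_hi=180, C_lo=557.93, C_hi=756.90.
(180−121)/(756.90−557.93) × (725.11−557.93) + 121 = 59/198.97 × 167.18 + 121 ≈ 170.57 → 171.
Site G 686.26: bracket 557.93–756.90 → index 121–180; slope 59/198.97, offset 128.33.
AQI = 121 + 59/198.97·128.33 ≈ 159.05 ⇒ 159.
Site F 506.54: bracket 169.04–557.92 → index 61–120; slope 59/388.88, offset 337.50.
AQI = 61 + 59/388.88·337.50 ≈ 112.20 ⇒ 112.
AQIs: Site J=171, Site G=159, Site F=112. Sum = 171 + 159 + 112 = 442.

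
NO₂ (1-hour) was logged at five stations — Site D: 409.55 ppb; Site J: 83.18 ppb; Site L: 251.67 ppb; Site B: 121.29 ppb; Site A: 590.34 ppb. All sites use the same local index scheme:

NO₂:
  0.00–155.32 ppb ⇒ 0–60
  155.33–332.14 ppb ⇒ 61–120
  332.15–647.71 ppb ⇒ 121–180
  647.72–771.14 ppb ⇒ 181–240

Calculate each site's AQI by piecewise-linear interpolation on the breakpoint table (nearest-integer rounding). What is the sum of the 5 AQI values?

Site D 409.55: bracket 332.15–647.71 → index 121–180; slope 59/315.56, offset 77.40.
AQI = 121 + 59/315.56·77.40 ≈ 135.47 ⇒ 135.
Site J: 83.18 lies in 0.00–155.32, so I_lo=0, I_hi=60, C_lo=0.00, C_hi=155.32.
(60−0)/(155.32−0.00) × (83.18−0.00) + 0 = 60/155.32 × 83.18 + 0 ≈ 32.13 → 32.
Site L: 251.67 ∈ [155.33, 332.14] ↔ index [61, 120].
61 + (251.67−155.33)·(120−61)/(332.14−155.33) = 61 + 96.34·59/176.81 ≈ 93.15, so AQI = 93.
Site B: 121.29 lies in 0.00–155.32, so I_lo=0, I_hi=60, C_lo=0.00, C_hi=155.32.
(60−0)/(155.32−0.00) × (121.29−0.00) + 0 = 60/155.32 × 121.29 + 0 ≈ 46.85 → 47.
Site A 590.34: bracket 332.15–647.71 → index 121–180; slope 59/315.56, offset 258.19.
AQI = 121 + 59/315.56·258.19 ≈ 169.27 ⇒ 169.
AQIs: Site D=135, Site J=32, Site L=93, Site B=47, Site A=169. Sum = 135 + 32 + 93 + 47 + 169 = 476.

476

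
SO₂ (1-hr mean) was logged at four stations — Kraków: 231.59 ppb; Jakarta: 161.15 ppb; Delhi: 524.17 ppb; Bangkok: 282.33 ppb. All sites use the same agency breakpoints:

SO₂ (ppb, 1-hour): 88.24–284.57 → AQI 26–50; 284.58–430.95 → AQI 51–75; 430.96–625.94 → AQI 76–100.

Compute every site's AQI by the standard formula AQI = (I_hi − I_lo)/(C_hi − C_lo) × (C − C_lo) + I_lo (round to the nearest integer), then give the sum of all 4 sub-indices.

216

Kraków: 231.59 lies in 88.24–284.57, so I_lo=26, I_hi=50, C_lo=88.24, C_hi=284.57.
(50−26)/(284.57−88.24) × (231.59−88.24) + 26 = 24/196.33 × 143.35 + 26 ≈ 43.52 → 44.
Jakarta: 161.15 ∈ [88.24, 284.57] ↔ index [26, 50].
26 + (161.15−88.24)·(50−26)/(284.57−88.24) = 26 + 72.91·24/196.33 ≈ 34.91, so AQI = 35.
Delhi: 524.17 ∈ [430.96, 625.94] ↔ index [76, 100].
76 + (524.17−430.96)·(100−76)/(625.94−430.96) = 76 + 93.21·24/194.98 ≈ 87.47, so AQI = 87.
Bangkok: 282.33 lies in 88.24–284.57, so I_lo=26, I_hi=50, C_lo=88.24, C_hi=284.57.
(50−26)/(284.57−88.24) × (282.33−88.24) + 26 = 24/196.33 × 194.09 + 26 ≈ 49.73 → 50.
AQIs: Kraków=44, Jakarta=35, Delhi=87, Bangkok=50. Sum = 44 + 35 + 87 + 50 = 216.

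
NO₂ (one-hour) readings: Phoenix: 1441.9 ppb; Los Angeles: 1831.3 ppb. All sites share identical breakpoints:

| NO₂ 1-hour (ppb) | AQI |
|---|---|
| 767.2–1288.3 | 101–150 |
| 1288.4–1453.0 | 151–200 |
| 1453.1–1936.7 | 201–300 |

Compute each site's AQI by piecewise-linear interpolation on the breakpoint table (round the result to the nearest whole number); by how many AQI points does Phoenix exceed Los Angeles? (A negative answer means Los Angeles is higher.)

-81

Phoenix: row 1288.4–1453.0 (AQI 151–200). (200−151)·(1441.9−1288.4)/(1453.0−1288.4) + 151 = 49·153.5/164.6 + 151 ≈ 196.70 → 197.
Los Angeles: 1831.3 lies in 1453.1–1936.7, so I_lo=201, I_hi=300, C_lo=1453.1, C_hi=1936.7.
(300−201)/(1936.7−1453.1) × (1831.3−1453.1) + 201 = 99/483.6 × 378.2 + 201 ≈ 278.42 → 278.
AQIs: Phoenix=197, Los Angeles=278. Phoenix (197) − Los Angeles (278) = -81.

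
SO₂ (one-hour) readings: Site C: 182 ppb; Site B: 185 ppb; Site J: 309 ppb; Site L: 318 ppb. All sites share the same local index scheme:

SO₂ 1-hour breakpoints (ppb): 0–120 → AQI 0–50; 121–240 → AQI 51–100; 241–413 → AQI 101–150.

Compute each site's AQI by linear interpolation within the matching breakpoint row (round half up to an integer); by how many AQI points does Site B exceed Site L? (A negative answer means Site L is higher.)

-46

Site C 182: bracket 121–240 → index 51–100; slope 49/119, offset 61.
AQI = 51 + 49/119·61 ≈ 76.12 ⇒ 76.
Site B: 185 ∈ [121, 240] ↔ index [51, 100].
51 + (185−121)·(100−51)/(240−121) = 51 + 64·49/119 ≈ 77.35, so AQI = 77.
Site J 309: bracket 241–413 → index 101–150; slope 49/172, offset 68.
AQI = 101 + 49/172·68 ≈ 120.37 ⇒ 120.
Site L: 318 lies in 241–413, so I_lo=101, I_hi=150, C_lo=241, C_hi=413.
(150−101)/(413−241) × (318−241) + 101 = 49/172 × 77 + 101 ≈ 122.94 → 123.
AQIs: Site C=76, Site B=77, Site J=120, Site L=123. Site B (77) − Site L (123) = -46.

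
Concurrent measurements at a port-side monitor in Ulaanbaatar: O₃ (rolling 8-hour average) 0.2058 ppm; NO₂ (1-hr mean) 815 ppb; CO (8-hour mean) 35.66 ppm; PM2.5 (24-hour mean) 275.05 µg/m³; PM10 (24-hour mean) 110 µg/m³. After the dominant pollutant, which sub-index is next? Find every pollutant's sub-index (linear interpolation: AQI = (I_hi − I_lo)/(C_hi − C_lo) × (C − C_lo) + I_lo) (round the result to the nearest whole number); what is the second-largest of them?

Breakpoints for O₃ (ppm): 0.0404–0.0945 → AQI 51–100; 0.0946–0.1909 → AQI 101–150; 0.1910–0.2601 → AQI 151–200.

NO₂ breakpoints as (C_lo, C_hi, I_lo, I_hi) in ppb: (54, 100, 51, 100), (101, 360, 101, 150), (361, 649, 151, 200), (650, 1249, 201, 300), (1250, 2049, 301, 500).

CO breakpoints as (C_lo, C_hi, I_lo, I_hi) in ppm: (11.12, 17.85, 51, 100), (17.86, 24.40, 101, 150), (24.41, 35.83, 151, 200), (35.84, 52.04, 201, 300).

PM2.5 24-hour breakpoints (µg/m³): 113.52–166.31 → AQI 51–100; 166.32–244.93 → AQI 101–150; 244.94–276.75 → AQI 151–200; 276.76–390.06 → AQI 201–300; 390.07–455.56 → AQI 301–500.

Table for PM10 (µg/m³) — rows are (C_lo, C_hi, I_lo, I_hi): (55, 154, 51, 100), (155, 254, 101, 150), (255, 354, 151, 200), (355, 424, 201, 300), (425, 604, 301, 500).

199

O₃: 0.2058 ∈ [0.1910, 0.2601] ↔ index [151, 200].
151 + (0.2058−0.1910)·(200−151)/(0.2601−0.1910) = 151 + 0.0148·49/0.0691 ≈ 161.49, so AQI = 161.
NO₂: 815 lies in 650–1249, so I_lo=201, I_hi=300, C_lo=650, C_hi=1249.
(300−201)/(1249−650) × (815−650) + 201 = 99/599 × 165 + 201 ≈ 228.27 → 228.
CO: 35.66 lies in 24.41–35.83, so I_lo=151, I_hi=200, C_lo=24.41, C_hi=35.83.
(200−151)/(35.83−24.41) × (35.66−24.41) + 151 = 49/11.42 × 11.25 + 151 ≈ 199.27 → 199.
PM2.5: 275.05 ∈ [244.94, 276.75] ↔ index [151, 200].
151 + (275.05−244.94)·(200−151)/(276.75−244.94) = 151 + 30.11·49/31.81 ≈ 197.38, so AQI = 197.
PM10: 110 ∈ [55, 154] ↔ index [51, 100].
51 + (110−55)·(100−51)/(154−55) = 51 + 55·49/99 ≈ 78.22, so AQI = 78.
Sub-indices: O₃→161, NO₂→228, CO→199, PM2.5→197, PM10→78. Ranked high→low: 228, 199, 197, 161, 78. Second-highest sub-index = 199.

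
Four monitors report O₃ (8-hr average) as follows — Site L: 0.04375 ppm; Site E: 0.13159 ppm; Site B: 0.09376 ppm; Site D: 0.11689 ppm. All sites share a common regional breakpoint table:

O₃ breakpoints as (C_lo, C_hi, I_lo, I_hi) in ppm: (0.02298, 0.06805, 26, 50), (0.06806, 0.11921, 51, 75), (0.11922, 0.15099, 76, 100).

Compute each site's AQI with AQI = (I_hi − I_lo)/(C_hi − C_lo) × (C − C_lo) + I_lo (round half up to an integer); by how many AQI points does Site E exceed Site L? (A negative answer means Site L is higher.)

48

Site L: 0.04375 lies in 0.02298–0.06805, so I_lo=26, I_hi=50, C_lo=0.02298, C_hi=0.06805.
(50−26)/(0.06805−0.02298) × (0.04375−0.02298) + 26 = 24/0.04507 × 0.02077 + 26 ≈ 37.06 → 37.
Site E 0.13159: bracket 0.11922–0.15099 → index 76–100; slope 24/0.03177, offset 0.01237.
AQI = 76 + 24/0.03177·0.01237 ≈ 85.34 ⇒ 85.
Site B 0.09376: bracket 0.06806–0.11921 → index 51–75; slope 24/0.05115, offset 0.02570.
AQI = 51 + 24/0.05115·0.02570 ≈ 63.06 ⇒ 63.
Site D: 0.11689 ∈ [0.06806, 0.11921] ↔ index [51, 75].
51 + (0.11689−0.06806)·(75−51)/(0.11921−0.06806) = 51 + 0.04883·24/0.05115 ≈ 73.91, so AQI = 74.
AQIs: Site L=37, Site E=85, Site B=63, Site D=74. Site E (85) − Site L (37) = 48.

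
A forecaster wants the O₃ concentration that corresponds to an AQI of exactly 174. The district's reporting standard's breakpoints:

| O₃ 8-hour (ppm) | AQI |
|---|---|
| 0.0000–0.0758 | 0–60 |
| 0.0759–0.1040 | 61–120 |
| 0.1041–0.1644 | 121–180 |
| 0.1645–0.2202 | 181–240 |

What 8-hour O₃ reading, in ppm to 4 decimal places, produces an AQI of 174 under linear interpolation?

0.1583

AQI 174 lies in the 121–180 band, which corresponds to 0.1041–0.1644 ppm.
C = 0.1041 + (174−121)×(0.1644−0.1041)/(180−121) = 0.1041 + 53×0.0603/59 ≈ 0.158268 ppm → 0.1583 ppm to 4 dp.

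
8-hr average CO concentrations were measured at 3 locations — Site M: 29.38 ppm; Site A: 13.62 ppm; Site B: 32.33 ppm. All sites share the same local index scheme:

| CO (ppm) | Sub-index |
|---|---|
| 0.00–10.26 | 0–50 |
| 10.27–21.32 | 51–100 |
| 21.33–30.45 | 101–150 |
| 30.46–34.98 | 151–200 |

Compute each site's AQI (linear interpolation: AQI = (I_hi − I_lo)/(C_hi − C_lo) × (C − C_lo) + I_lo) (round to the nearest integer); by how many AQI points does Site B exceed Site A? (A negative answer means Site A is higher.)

105

Site M 29.38: bracket 21.33–30.45 → index 101–150; slope 49/9.12, offset 8.05.
AQI = 101 + 49/9.12·8.05 ≈ 144.25 ⇒ 144.
Site A: 13.62 lies in 10.27–21.32, so I_lo=51, I_hi=100, C_lo=10.27, C_hi=21.32.
(100−51)/(21.32−10.27) × (13.62−10.27) + 51 = 49/11.05 × 3.35 + 51 ≈ 65.86 → 66.
Site B: 32.33 lies in 30.46–34.98, so I_lo=151, I_hi=200, C_lo=30.46, C_hi=34.98.
(200−151)/(34.98−30.46) × (32.33−30.46) + 151 = 49/4.52 × 1.87 + 151 ≈ 171.27 → 171.
AQIs: Site M=144, Site A=66, Site B=171. Site B (171) − Site A (66) = 105.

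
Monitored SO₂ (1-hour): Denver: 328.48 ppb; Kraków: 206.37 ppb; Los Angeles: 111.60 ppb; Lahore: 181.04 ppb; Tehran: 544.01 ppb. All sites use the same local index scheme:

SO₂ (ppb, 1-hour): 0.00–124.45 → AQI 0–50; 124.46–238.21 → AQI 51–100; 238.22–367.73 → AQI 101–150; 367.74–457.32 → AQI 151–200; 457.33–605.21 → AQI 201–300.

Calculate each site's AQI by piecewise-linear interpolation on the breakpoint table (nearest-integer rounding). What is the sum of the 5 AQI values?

Denver: 328.48 ∈ [238.22, 367.73] ↔ index [101, 150].
101 + (328.48−238.22)·(150−101)/(367.73−238.22) = 101 + 90.26·49/129.51 ≈ 135.15, so AQI = 135.
Kraków 206.37: bracket 124.46–238.21 → index 51–100; slope 49/113.75, offset 81.91.
AQI = 51 + 49/113.75·81.91 ≈ 86.28 ⇒ 86.
Los Angeles: row 0.00–124.45 (AQI 0–50). (50−0)·(111.60−0.00)/(124.45−0.00) + 0 = 50·111.60/124.45 + 0 ≈ 44.84 → 45.
Lahore: row 124.46–238.21 (AQI 51–100). (100−51)·(181.04−124.46)/(238.21−124.46) + 51 = 49·56.58/113.75 + 51 ≈ 75.37 → 75.
Tehran: 544.01 lies in 457.33–605.21, so I_lo=201, I_hi=300, C_lo=457.33, C_hi=605.21.
(300−201)/(605.21−457.33) × (544.01−457.33) + 201 = 99/147.88 × 86.68 + 201 ≈ 259.03 → 259.
AQIs: Denver=135, Kraków=86, Los Angeles=45, Lahore=75, Tehran=259. Sum = 135 + 86 + 45 + 75 + 259 = 600.

600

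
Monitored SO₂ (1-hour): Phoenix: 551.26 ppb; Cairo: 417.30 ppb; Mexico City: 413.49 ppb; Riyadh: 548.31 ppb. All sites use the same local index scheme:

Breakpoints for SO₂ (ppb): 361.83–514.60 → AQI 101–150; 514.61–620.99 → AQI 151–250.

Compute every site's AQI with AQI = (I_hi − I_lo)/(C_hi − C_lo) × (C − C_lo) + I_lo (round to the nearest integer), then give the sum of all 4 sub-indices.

604

Phoenix: row 514.61–620.99 (AQI 151–250). (250−151)·(551.26−514.61)/(620.99−514.61) + 151 = 99·36.65/106.38 + 151 ≈ 185.11 → 185.
Cairo: row 361.83–514.60 (AQI 101–150). (150−101)·(417.30−361.83)/(514.60−361.83) + 101 = 49·55.47/152.77 + 101 ≈ 118.79 → 119.
Mexico City: 413.49 ∈ [361.83, 514.60] ↔ index [101, 150].
101 + (413.49−361.83)·(150−101)/(514.60−361.83) = 101 + 51.66·49/152.77 ≈ 117.57, so AQI = 118.
Riyadh: row 514.61–620.99 (AQI 151–250). (250−151)·(548.31−514.61)/(620.99−514.61) + 151 = 99·33.70/106.38 + 151 ≈ 182.36 → 182.
AQIs: Phoenix=185, Cairo=119, Mexico City=118, Riyadh=182. Sum = 185 + 119 + 118 + 182 = 604.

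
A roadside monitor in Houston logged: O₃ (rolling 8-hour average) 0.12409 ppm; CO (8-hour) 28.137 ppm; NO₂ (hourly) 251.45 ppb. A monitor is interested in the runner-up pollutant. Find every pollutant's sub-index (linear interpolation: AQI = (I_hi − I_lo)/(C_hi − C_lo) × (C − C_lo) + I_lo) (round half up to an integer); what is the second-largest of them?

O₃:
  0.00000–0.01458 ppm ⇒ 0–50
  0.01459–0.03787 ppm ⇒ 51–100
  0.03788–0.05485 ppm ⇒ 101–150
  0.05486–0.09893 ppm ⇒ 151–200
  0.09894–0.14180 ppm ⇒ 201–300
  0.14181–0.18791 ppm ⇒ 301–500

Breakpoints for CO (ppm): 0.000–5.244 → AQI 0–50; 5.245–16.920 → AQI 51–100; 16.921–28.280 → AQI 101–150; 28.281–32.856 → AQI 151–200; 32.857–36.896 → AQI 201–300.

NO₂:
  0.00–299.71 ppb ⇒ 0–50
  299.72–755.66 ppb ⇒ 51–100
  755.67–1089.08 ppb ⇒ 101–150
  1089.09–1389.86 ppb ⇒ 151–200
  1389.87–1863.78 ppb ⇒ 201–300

O₃: 0.12409 lies in 0.09894–0.14180, so I_lo=201, I_hi=300, C_lo=0.09894, C_hi=0.14180.
(300−201)/(0.14180−0.09894) × (0.12409−0.09894) + 201 = 99/0.04286 × 0.02515 + 201 ≈ 259.09 → 259.
CO: 28.137 lies in 16.921–28.280, so I_lo=101, I_hi=150, C_lo=16.921, C_hi=28.280.
(150−101)/(28.280−16.921) × (28.137−16.921) + 101 = 49/11.359 × 11.216 + 101 ≈ 149.38 → 149.
NO₂ 251.45: bracket 0.00–299.71 → index 0–50; slope 50/299.71, offset 251.45.
AQI = 0 + 50/299.71·251.45 ≈ 41.95 ⇒ 42.
Sub-indices: O₃→259, CO→149, NO₂→42. Ranked high→low: 259, 149, 42. Second-highest sub-index = 149.

149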